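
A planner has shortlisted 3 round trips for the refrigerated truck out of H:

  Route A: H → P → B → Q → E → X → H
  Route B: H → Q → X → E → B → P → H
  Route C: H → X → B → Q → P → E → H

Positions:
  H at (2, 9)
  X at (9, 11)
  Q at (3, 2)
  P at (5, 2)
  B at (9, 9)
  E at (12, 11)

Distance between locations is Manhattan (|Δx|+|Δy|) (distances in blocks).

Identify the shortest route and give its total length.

52 blocks — Route B is the shortest.

Route A: 10 + 11 + 13 + 18 + 3 + 9 = 64
Route B: 8 + 15 + 3 + 5 + 11 + 10 = 52
Route C: 9 + 2 + 13 + 2 + 16 + 12 = 54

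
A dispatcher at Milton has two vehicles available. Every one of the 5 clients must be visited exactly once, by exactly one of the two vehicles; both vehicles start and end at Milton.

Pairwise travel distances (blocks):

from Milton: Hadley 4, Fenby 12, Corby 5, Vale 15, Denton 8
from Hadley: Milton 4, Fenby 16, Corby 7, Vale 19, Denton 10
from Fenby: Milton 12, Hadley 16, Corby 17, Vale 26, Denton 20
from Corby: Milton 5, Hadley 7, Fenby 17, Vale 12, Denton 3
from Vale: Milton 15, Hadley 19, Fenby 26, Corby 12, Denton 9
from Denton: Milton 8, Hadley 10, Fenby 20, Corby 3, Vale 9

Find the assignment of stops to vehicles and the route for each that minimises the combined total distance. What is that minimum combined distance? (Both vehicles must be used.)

Minimum combined distance: 62 blocks.

Try each way of splitting the stops between the two vehicles (each non-empty) and, for each split, find the best tour for each vehicle:
  {Hadley} + {Fenby, Corby, Vale, Denton}: 8 + 55 = 63
  {Fenby} + {Hadley, Corby, Vale, Denton}: 24 + 38 = 62
  {Hadley, Fenby} + {Corby, Vale, Denton}: 32 + 32 = 64
  {Corby} + {Hadley, Fenby, Vale, Denton}: 10 + 61 = 71
  {Hadley, Corby} + {Fenby, Vale, Denton}: 16 + 55 = 71
  {Fenby, Corby} + {Hadley, Vale, Denton}: 34 + 38 = 72
  … (15 splits in total)
Best: vehicle 1 Milton → Fenby → Milton = 24; vehicle 2 Milton → Hadley → Corby → Denton → Vale → Milton = 38; combined 62.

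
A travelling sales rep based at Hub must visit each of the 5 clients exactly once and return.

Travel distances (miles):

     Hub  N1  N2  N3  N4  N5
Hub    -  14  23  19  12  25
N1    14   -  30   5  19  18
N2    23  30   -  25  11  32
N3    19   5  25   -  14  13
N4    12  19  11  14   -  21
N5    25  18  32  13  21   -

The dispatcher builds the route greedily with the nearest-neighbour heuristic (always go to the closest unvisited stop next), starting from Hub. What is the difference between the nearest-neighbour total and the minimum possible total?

Excess over optimum: 9 miles.

From Hub: N4=12, N1=14, N3=19, N2=23, N5=25 → choose N4 (12).
From N4: N2=11, N3=14, N1=19, N5=21 → choose N2 (11).
From N2: N3=25, N1=30, N5=32 → choose N3 (25).
From N3: N1=5, N5=13 → choose N1 (5).
From N1: N5=18 → choose N5 (18).
NN route Hub → N4 → N2 → N3 → N1 → N5 → Hub costs 96.
Optimal: Hub → N1 → N3 → N5 → N2 → N4 → Hub costs 87 (by enumerating all 60 distinct tours).
Excess = 96 − 87 = 9.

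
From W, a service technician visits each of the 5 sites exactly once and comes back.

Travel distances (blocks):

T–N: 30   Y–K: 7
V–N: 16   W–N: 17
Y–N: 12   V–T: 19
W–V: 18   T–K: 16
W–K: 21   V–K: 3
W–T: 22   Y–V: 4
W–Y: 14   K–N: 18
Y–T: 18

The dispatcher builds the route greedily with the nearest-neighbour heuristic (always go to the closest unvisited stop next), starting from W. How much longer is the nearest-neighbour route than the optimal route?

W: Y=14, N=17, V=18, K=21, T=22 ⇒ Y
Y: V=4, K=7, N=12, T=18 ⇒ V
V: K=3, N=16, T=19 ⇒ K
K: T=16, N=18 ⇒ T
T: N=30 ⇒ N
NN route W → Y → V → K → T → N → W costs 84.
Optimal: W → T → K → V → Y → N → W costs 74 (by enumerating all 60 distinct tours).
Excess = 84 − 74 = 10.

Excess over optimum: 10 blocks.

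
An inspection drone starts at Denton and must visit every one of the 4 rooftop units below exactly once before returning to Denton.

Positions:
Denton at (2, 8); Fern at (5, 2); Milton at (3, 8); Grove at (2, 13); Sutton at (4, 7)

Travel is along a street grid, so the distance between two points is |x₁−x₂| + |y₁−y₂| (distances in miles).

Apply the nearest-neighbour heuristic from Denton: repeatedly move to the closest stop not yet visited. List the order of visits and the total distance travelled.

Denton → [Milton:1 / Sutton:3 / Grove:5 / Fern:9] → Milton (1)
Milton → [Sutton:2 / Grove:6 / Fern:8] → Sutton (2)
Sutton → [Fern:6 / Grove:8] → Fern (6)
Fern → [Grove:14] → Grove (14)
Return Grove→Denton: 5.
Total = 1 + 2 + 6 + 14 + 5 = 28.

28 miles along Denton → Milton → Sutton → Fern → Grove → Denton.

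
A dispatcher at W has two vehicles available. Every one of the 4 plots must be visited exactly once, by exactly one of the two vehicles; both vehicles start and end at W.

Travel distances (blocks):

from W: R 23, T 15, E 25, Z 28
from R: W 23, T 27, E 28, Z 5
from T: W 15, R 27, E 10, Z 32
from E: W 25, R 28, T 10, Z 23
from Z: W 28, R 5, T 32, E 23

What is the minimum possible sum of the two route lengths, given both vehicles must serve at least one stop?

There are 2^3 − 1 = 7 ways to divide the 4 stops into two non-empty groups. For each, the best each vehicle can do is its own shortest tour through its group:
  {R} + {T, E, Z}: 46 + 76 = 122
  {T} + {R, E, Z}: 30 + 76 = 106
  {R, T} + {E, Z}: 65 + 76 = 141
  {E} + {R, T, Z}: 50 + 75 = 125
  {R, E} + {T, Z}: 76 + 75 = 151
  {T, E} + {R, Z}: 50 + 56 = 106
  … (7 splits in total)
Best: vehicle 1 W → T → W = 30; vehicle 2 W → R → Z → E → W = 76; combined 106.

106 blocks — the smallest possible combined total.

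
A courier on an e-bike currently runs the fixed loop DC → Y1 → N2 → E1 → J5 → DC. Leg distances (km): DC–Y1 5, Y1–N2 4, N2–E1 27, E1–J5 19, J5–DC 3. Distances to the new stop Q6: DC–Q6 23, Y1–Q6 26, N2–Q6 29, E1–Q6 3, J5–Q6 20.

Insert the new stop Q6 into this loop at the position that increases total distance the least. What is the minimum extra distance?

Adding 4 km by placing Q6 on the E1–J5 leg.

Insertion cost between consecutive stops i–j is d(i,Q6) + d(Q6,j) − d(i,j):
  between DC and Y1: 23 + 26 − 5 = 44
  between Y1 and N2: 26 + 29 − 4 = 51
  between N2 and E1: 29 + 3 − 27 = 5
  between E1 and J5: 3 + 20 − 19 = 4
  between J5 and DC: 20 + 23 − 3 = 40
Cheapest insertion is between E1 and J5, adding 4.
New total = 58 + 4 = 62.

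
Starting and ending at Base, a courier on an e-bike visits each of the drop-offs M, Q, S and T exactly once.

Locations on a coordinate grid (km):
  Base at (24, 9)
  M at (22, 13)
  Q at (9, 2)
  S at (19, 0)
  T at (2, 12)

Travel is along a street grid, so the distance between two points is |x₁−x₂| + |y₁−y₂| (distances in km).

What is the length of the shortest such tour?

With 4 stops there are 4!/2 = 12 distinct round trips (a route and its reverse cost the same).
Base-M-Q-S-T-Base: 6+24+12+29+25 = 96
Base-M-Q-T-S-Base: 6+24+17+29+14 = 90
Base-M-S-Q-T-Base: 6+16+12+17+25 = 76
Base-M-S-T-Q-Base: 6+16+29+17+22 = 90
Base-M-T-Q-S-Base: 6+21+17+12+14 = 70
Base-M-T-S-Q-Base: 6+21+29+12+22 = 90
Base-Q-M-S-T-Base: 22+24+16+29+25 = 116
Base-Q-M-T-S-Base: 22+24+21+29+14 = 110
Base-Q-S-M-T-Base: 22+12+16+21+25 = 96
Base-Q-T-M-S-Base: 22+17+21+16+14 = 90
Base-S-M-Q-T-Base: 14+16+24+17+25 = 96
Base-S-Q-M-T-Base: 14+12+24+21+25 = 96
The minimum is 70.
One optimal route: Base → M → T → Q → S → Base (or its reverse).

Shortest round trip = 70 km.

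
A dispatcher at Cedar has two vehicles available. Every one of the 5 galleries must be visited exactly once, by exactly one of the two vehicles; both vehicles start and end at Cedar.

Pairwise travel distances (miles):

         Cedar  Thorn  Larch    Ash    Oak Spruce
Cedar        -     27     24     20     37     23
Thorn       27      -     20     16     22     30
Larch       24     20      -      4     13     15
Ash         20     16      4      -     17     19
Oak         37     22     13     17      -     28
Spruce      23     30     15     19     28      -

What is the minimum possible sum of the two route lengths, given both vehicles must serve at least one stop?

Check every non-empty split of the stops between the two vehicles; for each half take its own optimal tour:
  {Thorn} + {Larch, Ash, Oak, Spruce}: 54 + 88 = 142
  {Larch} + {Thorn, Ash, Oak, Spruce}: 48 + 108 = 156
  {Thorn, Larch} + {Ash, Oak, Spruce}: 71 + 88 = 159
  {Ash} + {Thorn, Larch, Oak, Spruce}: 40 + 100 = 140
  {Thorn, Ash} + {Larch, Oak, Spruce}: 63 + 88 = 151
  {Larch, Ash} + {Thorn, Oak, Spruce}: 48 + 100 = 148
  … (15 splits in total)
  {Thorn, Larch, Ash, Oak} + {Spruce}: 86 + 46 = 132  ← best
Best: vehicle 1 Cedar → Thorn → Oak → Larch → Ash → Cedar = 86; vehicle 2 Cedar → Spruce → Cedar = 46; combined 132.

Minimum combined distance: 132 miles.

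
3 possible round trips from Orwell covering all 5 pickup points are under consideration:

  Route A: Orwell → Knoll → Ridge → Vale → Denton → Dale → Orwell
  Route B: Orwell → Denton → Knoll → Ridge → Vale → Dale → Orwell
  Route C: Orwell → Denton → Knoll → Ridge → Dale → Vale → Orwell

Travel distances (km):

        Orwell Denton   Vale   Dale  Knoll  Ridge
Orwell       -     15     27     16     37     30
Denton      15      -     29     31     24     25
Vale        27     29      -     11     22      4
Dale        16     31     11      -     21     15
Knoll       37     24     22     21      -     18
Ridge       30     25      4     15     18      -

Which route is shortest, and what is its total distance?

88 km — Route B is the shortest.

Route A: 37 + 18 + 4 + 29 + 31 + 16 = 135
Route B: 15 + 24 + 18 + 4 + 11 + 16 = 88
Route C: 15 + 24 + 18 + 15 + 11 + 27 = 110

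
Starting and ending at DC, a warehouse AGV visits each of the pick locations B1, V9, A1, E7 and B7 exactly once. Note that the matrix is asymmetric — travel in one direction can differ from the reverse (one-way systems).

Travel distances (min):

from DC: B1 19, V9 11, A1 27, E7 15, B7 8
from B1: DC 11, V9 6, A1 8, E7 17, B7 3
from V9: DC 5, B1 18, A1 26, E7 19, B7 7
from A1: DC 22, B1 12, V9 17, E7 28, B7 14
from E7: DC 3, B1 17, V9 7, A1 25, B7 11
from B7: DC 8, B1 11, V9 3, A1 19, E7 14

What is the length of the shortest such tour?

DC-B1-V9-A1-E7-B7-DC: 19+6+26+28+11+8 = 98
DC-B1-V9-A1-B7-E7-DC: 19+6+26+14+14+3 = 82
DC-B1-V9-E7-A1-B7-DC: 19+6+19+25+14+8 = 91
DC-B1-V9-E7-B7-A1-DC: 19+6+19+11+19+22 = 96
DC-B1-V9-B7-A1-E7-DC: 19+6+7+19+28+3 = 82
DC-B1-V9-B7-E7-A1-DC: 19+6+7+14+25+22 = 93
DC-B1-A1-V9-E7-B7-DC: 19+8+17+19+11+8 = 82
DC-B1-A1-V9-B7-E7-DC: 19+8+17+7+14+3 = 68
DC-B1-A1-E7-V9-B7-DC: 19+8+28+7+7+8 = 77
DC-B1-A1-E7-B7-V9-DC: 19+8+28+11+3+5 = 74
DC-B1-A1-B7-V9-E7-DC: 19+8+14+3+19+3 = 66
DC-B1-A1-B7-E7-V9-DC: 19+8+14+14+7+5 = 67
DC-B1-E7-V9-A1-B7-DC: 19+17+7+26+14+8 = 91
DC-B1-E7-V9-B7-A1-DC: 19+17+7+7+19+22 = 91
… (106 more)
DC-E7-B1-A1-B7-V9-DC: 15+17+8+14+3+5 = 62  ← best
The minimum is 62.
One optimal route: DC → E7 → B1 → A1 → B7 → V9 → DC.

Shortest round trip = 62 min.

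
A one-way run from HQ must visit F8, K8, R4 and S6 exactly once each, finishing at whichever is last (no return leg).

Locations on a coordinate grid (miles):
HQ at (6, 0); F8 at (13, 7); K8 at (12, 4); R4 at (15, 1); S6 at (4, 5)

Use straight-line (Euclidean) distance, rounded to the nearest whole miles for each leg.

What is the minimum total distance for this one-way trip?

There are 4! = 24 possible orderings.
HQ→F8→K8→R4→S6: 10+3+4+12 = 29
HQ→F8→K8→S6→R4: 10+3+8+12 = 33
HQ→F8→R4→K8→S6: 10+6+4+8 = 28
HQ→F8→R4→S6→K8: 10+6+12+8 = 36
HQ→F8→S6→K8→R4: 10+9+8+4 = 31
HQ→F8→S6→R4→K8: 10+9+12+4 = 35
HQ→K8→F8→R4→S6: 7+3+6+12 = 28
HQ→K8→F8→S6→R4: 7+3+9+12 = 31
HQ→K8→R4→F8→S6: 7+4+6+9 = 26
HQ→K8→R4→S6→F8: 7+4+12+9 = 32
HQ→K8→S6→F8→R4: 7+8+9+6 = 30
HQ→K8→S6→R4→F8: 7+8+12+6 = 33
HQ→R4→F8→K8→S6: 9+6+3+8 = 26
HQ→R4→F8→S6→K8: 9+6+9+8 = 32
… (10 more)
HQ→S6→F8→K8→R4: 5+9+3+4 = 21  ← best
The minimum is 21.
One shortest path: HQ → S6 → F8 → K8 → R4.

21 miles — the minimum one-way total.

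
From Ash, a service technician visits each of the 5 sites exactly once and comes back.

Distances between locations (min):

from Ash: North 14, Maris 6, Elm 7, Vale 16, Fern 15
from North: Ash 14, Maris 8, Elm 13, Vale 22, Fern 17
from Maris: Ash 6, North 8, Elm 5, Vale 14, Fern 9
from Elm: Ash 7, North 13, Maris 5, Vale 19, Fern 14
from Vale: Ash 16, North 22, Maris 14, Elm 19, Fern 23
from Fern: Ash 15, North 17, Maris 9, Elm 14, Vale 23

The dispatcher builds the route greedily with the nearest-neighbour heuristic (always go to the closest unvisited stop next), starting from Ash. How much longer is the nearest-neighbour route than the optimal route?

From Ash: Maris=6, Elm=7, North=14, Fern=15, Vale=16 → choose Maris (6).
From Maris: Elm=5, North=8, Fern=9, Vale=14 → choose Elm (5).
From Elm: North=13, Fern=14, Vale=19 → choose North (13).
From North: Fern=17, Vale=22 → choose Fern (17).
From Fern: Vale=23 → choose Vale (23).
NN route Ash → Maris → Elm → North → Fern → Vale → Ash costs 80.
Optimal: Ash → Elm → North → Maris → Fern → Vale → Ash costs 76 (by enumerating all 60 distinct tours).
Excess = 80 − 76 = 4.

The nearest-neighbour route is 4 min longer than optimal.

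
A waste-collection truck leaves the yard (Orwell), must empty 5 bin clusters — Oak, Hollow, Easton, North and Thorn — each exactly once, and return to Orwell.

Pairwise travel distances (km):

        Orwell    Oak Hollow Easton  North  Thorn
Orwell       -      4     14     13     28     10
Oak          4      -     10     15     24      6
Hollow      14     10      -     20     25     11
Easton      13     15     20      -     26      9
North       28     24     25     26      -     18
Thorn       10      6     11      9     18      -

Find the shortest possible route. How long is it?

79 km — the shortest possible round trip.

There are 60 distinct closed tours to check (reversals are equivalent).
Orwell → Oak → Hollow → Easton → North → Thorn → Orwell: 4+10+20+26+18+10 = 88
Orwell → Oak → Hollow → Easton → Thorn → North → Orwell: 4+10+20+9+18+28 = 89
Orwell → Oak → Hollow → North → Easton → Thorn → Orwell: 4+10+25+26+9+10 = 84
Orwell → Oak → Hollow → North → Thorn → Easton → Orwell: 4+10+25+18+9+13 = 79
Orwell → Oak → Hollow → Thorn → Easton → North → Orwell: 4+10+11+9+26+28 = 88
Orwell → Oak → Hollow → Thorn → North → Easton → Orwell: 4+10+11+18+26+13 = 82
Orwell → Oak → Easton → Hollow → North → Thorn → Orwell: 4+15+20+25+18+10 = 92
Orwell → Oak → Easton → Hollow → Thorn → North → Orwell: 4+15+20+11+18+28 = 96
Orwell → Oak → Easton → North → Hollow → Thorn → Orwell: 4+15+26+25+11+10 = 91
Orwell → Oak → Easton → North → Thorn → Hollow → Orwell: 4+15+26+18+11+14 = 88
Orwell → Oak → Easton → Thorn → Hollow → North → Orwell: 4+15+9+11+25+28 = 92
Orwell → Oak → Easton → Thorn → North → Hollow → Orwell: 4+15+9+18+25+14 = 85
Orwell → Oak → North → Hollow → Easton → Thorn → Orwell: 4+24+25+20+9+10 = 92
Orwell → Oak → North → Hollow → Thorn → Easton → Orwell: 4+24+25+11+9+13 = 86
… (46 more)
The minimum is 79.
One optimal route: Orwell → Oak → Hollow → North → Thorn → Easton → Orwell (or its reverse).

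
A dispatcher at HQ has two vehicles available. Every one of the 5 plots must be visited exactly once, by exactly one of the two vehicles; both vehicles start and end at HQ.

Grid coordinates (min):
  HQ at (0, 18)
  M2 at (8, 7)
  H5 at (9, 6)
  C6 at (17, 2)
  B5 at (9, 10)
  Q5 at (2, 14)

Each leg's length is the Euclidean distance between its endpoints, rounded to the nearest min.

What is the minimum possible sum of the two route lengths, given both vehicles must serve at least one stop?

Try each way of splitting the stops between the two vehicles (each non-empty) and, for each split, find the best tour for each vehicle:
  {M2} + {H5, C6, B5, Q5}: 28 + 47 = 75
  {H5} + {M2, C6, B5, Q5}: 30 + 46 = 76
  {M2, H5} + {C6, B5, Q5}: 30 + 46 = 76
  {C6} + {M2, H5, B5, Q5}: 46 + 30 = 76
  {M2, C6} + {H5, B5, Q5}: 47 + 31 = 78
  {H5, C6} + {M2, B5, Q5}: 47 + 28 = 75
  … (15 splits in total)
  {M2, H5, C6, B5} + {Q5}: 47 + 8 = 55  ← best
Best: vehicle 1 HQ → M2 → H5 → C6 → B5 → HQ = 47; vehicle 2 HQ → Q5 → HQ = 8; combined 55.

55 min — the smallest possible combined total.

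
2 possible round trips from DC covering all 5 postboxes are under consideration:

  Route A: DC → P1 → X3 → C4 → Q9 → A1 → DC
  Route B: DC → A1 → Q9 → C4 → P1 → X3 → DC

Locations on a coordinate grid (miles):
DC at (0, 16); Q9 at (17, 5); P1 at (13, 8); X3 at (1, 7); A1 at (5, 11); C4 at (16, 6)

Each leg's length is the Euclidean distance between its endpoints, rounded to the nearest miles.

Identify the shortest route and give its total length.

Route A: 15 + 12 + 15 + 1 + 13 + 7 = 63
Route B: 7 + 13 + 1 + 4 + 12 + 9 = 46

Shortest is Route B, total 46 miles.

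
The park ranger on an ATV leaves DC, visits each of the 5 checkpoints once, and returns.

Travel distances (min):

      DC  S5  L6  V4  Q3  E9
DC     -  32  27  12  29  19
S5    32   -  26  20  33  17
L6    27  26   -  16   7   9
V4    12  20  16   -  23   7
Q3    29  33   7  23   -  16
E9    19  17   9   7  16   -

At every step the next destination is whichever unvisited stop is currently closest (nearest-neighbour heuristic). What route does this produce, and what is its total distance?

Nearest-neighbour total = 100 min; route DC → V4 → E9 → L6 → Q3 → S5 → DC.

DC → [V4:12 / E9:19 / L6:27 / Q3:29 / S5:32] → V4 (12)
V4 → [E9:7 / L6:16 / S5:20 / Q3:23] → E9 (7)
E9 → [L6:9 / Q3:16 / S5:17] → L6 (9)
L6 → [Q3:7 / S5:26] → Q3 (7)
Q3 → [S5:33] → S5 (33)
Return S5→DC: 32.
Total = 12 + 7 + 9 + 7 + 33 + 32 = 100.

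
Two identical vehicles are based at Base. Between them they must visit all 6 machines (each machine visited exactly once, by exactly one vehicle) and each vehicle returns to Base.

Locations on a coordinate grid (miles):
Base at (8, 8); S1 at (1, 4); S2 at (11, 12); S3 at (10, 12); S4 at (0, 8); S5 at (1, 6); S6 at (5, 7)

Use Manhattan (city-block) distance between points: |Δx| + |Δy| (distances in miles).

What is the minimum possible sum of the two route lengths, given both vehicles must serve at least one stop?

There are 2^5 − 1 = 31 ways to divide the 6 stops into two non-empty groups. For each, the best each vehicle can do is its own shortest tour through its group:
  {S1} + {S2, S3, S4, S5, S6}: 22 + 34 = 56
  {S2} + {S1, S3, S4, S5, S6}: 14 + 36 = 50
  {S1, S2} + {S3, S4, S5, S6}: 36 + 32 = 68
  {S3} + {S1, S2, S4, S5, S6}: 12 + 38 = 50
  {S1, S3} + {S2, S4, S5, S6}: 34 + 34 = 68
  {S2, S3} + {S1, S4, S5, S6}: 14 + 24 = 38
  … (31 splits in total)
Best: vehicle 1 Base → S2 → S3 → Base = 14; vehicle 2 Base → S4 → S1 → S5 → S6 → Base = 24; combined 38.

Minimum combined distance: 38 miles.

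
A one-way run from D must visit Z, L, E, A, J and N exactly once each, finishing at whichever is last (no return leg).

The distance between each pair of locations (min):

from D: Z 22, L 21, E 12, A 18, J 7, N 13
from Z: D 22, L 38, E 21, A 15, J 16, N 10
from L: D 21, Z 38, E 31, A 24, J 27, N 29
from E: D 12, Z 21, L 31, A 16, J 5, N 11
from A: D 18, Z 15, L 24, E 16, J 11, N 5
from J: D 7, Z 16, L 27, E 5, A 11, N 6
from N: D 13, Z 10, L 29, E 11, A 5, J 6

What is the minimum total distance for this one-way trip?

72 min — the minimum one-way total.

There are 6! = 720 possible orderings.
D - Z - L - E - A - J - N: 22+38+31+16+11+6 = 124
D - Z - L - E - A - N - J: 22+38+31+16+5+6 = 118
D - Z - L - E - J - A - N: 22+38+31+5+11+5 = 112
D - Z - L - E - J - N - A: 22+38+31+5+6+5 = 107
D - Z - L - E - N - A - J: 22+38+31+11+5+11 = 118
D - Z - L - E - N - J - A: 22+38+31+11+6+11 = 119
D - Z - L - A - E - J - N: 22+38+24+16+5+6 = 111
D - Z - L - A - E - N - J: 22+38+24+16+11+6 = 117
… (712 more)
D - E - J - Z - N - A - L: 12+5+16+10+5+24 = 72  ← best
The minimum is 72.
One shortest path: D → E → J → Z → N → A → L.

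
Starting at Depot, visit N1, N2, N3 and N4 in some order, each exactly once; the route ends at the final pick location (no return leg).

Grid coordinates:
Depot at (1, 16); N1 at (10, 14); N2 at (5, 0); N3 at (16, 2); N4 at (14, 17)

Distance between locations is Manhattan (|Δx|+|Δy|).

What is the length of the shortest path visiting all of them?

There are 4! = 24 possible orderings.
Depot - N1 - N2 - N3 - N4: 11+19+13+17 = 60
Depot - N1 - N2 - N4 - N3: 11+19+26+17 = 73
Depot - N1 - N3 - N2 - N4: 11+18+13+26 = 68
Depot - N1 - N3 - N4 - N2: 11+18+17+26 = 72
Depot - N1 - N4 - N2 - N3: 11+7+26+13 = 57
Depot - N1 - N4 - N3 - N2: 11+7+17+13 = 48
Depot - N2 - N1 - N3 - N4: 20+19+18+17 = 74
Depot - N2 - N1 - N4 - N3: 20+19+7+17 = 63
Depot - N2 - N3 - N1 - N4: 20+13+18+7 = 58
Depot - N2 - N3 - N4 - N1: 20+13+17+7 = 57
Depot - N2 - N4 - N1 - N3: 20+26+7+18 = 71
Depot - N2 - N4 - N3 - N1: 20+26+17+18 = 81
Depot - N3 - N1 - N2 - N4: 29+18+19+26 = 92
Depot - N3 - N1 - N4 - N2: 29+18+7+26 = 80
… (10 more)
The minimum is 48.
One shortest path: Depot → N1 → N4 → N3 → N2.

48 — the minimum one-way total.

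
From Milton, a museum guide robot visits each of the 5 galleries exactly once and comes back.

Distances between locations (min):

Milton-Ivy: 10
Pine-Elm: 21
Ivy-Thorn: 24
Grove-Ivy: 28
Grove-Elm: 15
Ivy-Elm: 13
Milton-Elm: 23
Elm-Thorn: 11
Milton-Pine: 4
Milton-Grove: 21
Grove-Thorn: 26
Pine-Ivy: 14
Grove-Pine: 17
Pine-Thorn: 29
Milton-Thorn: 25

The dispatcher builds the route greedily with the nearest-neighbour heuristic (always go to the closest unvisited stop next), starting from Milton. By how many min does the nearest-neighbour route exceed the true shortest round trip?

From Milton: Pine=4, Ivy=10, Grove=21, Elm=23, Thorn=25 → choose Pine (4).
From Pine: Ivy=14, Grove=17, Elm=21, Thorn=29 → choose Ivy (14).
From Ivy: Elm=13, Thorn=24, Grove=28 → choose Elm (13).
From Elm: Thorn=11, Grove=15 → choose Thorn (11).
From Thorn: Grove=26 → choose Grove (26).
NN route Milton → Pine → Ivy → Elm → Thorn → Grove → Milton costs 89.
Optimal: Milton → Pine → Grove → Elm → Thorn → Ivy → Milton costs 81 (by enumerating all 60 distinct tours).
Excess = 89 − 81 = 8.

Excess over optimum: 8 min.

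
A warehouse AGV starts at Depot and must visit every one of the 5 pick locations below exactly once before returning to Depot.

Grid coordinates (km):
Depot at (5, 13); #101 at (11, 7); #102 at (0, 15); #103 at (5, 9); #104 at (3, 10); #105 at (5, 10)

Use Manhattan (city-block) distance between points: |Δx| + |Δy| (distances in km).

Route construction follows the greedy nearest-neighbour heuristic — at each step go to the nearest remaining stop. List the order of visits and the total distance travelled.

Depot → [#105:3 / #103:4 / #104:5 / #102:7 / #101:12] → #105 (3)
#105 → [#103:1 / #104:2 / #101:9 / #102:10] → #103 (1)
#103 → [#104:3 / #101:8 / #102:11] → #104 (3)
#104 → [#102:8 / #101:11] → #102 (8)
#102 → [#101:19] → #101 (19)
Return #101→Depot: 12.
Total = 3 + 1 + 3 + 8 + 19 + 12 = 46.

Nearest-neighbour total = 46 km; route Depot → #105 → #103 → #104 → #102 → #101 → Depot.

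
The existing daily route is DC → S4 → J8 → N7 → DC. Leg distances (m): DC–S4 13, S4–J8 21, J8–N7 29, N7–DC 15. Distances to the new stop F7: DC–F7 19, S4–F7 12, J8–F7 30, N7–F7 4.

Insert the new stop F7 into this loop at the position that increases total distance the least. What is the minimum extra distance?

Minimum extra distance: 5 m, inserting F7 between J8 and N7.

Insertion cost between consecutive stops i–j is d(i,F7) + d(F7,j) − d(i,j):
  between DC and S4: 19 + 12 − 13 = 18
  between S4 and J8: 12 + 30 − 21 = 21
  between J8 and N7: 30 + 4 − 29 = 5
  between N7 and DC: 4 + 19 − 15 = 8
Cheapest insertion is between J8 and N7, adding 5.
New total = 78 + 5 = 83.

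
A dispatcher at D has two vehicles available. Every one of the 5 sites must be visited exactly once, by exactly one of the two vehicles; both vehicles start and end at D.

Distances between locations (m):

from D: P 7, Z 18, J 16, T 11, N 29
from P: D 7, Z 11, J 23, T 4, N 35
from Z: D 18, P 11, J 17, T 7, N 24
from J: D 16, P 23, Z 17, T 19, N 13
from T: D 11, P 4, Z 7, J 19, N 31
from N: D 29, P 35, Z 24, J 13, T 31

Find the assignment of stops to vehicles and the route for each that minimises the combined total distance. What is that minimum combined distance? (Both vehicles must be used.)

85 m — the smallest possible combined total.

There are 2^4 − 1 = 15 ways to divide the 5 stops into two non-empty groups. For each, the best each vehicle can do is its own shortest tour through its group:
  {P} + {Z, J, T, N}: 14 + 71 = 85
  {Z} + {P, J, T, N}: 36 + 71 = 107
  {P, Z} + {J, T, N}: 36 + 71 = 107
  {J} + {P, Z, T, N}: 32 + 71 = 103
  {P, J} + {Z, T, N}: 46 + 71 = 117
  {Z, J} + {P, T, N}: 51 + 71 = 122
  … (15 splits in total)
Best: vehicle 1 D → P → D = 14; vehicle 2 D → J → N → Z → T → D = 71; combined 85.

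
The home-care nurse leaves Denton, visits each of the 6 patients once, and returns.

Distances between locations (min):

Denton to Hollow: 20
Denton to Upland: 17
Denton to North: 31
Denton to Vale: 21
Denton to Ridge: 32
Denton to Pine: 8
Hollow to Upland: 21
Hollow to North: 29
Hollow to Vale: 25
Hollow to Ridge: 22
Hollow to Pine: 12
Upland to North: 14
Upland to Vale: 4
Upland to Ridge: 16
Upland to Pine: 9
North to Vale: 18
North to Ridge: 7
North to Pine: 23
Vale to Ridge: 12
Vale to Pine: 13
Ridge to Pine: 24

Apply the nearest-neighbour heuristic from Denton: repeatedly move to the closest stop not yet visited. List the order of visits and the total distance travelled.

Denton → [Pine:8 / Upland:17 / Hollow:20 / Vale:21 / North:31 / Ridge:32] → Pine (8)
Pine → [Upland:9 / Hollow:12 / Vale:13 / North:23 / Ridge:24] → Upland (9)
Upland → [Vale:4 / North:14 / Ridge:16 / Hollow:21] → Vale (4)
Vale → [Ridge:12 / North:18 / Hollow:25] → Ridge (12)
Ridge → [North:7 / Hollow:22] → North (7)
North → [Hollow:29] → Hollow (29)
Return Hollow→Denton: 20.
Total = 8 + 9 + 4 + 12 + 7 + 29 + 20 = 89.

Nearest-neighbour total = 89 min; route Denton → Pine → Upland → Vale → Ridge → North → Hollow → Denton.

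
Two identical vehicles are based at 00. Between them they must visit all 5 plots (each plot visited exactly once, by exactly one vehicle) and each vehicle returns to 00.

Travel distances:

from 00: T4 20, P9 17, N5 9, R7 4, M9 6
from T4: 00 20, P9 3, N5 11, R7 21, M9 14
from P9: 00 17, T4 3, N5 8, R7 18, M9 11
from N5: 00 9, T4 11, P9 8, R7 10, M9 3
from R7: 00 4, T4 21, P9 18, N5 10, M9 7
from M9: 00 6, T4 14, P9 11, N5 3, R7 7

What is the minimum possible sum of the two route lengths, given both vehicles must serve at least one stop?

Minimum combined distance: 48.

Check every non-empty split of the stops between the two vehicles; for each half take its own optimal tour:
  {T4} + {P9, N5, R7, M9}: 40 + 39 = 79
  {P9} + {T4, N5, R7, M9}: 34 + 45 = 79
  {T4, P9} + {N5, R7, M9}: 40 + 23 = 63
  {N5} + {T4, P9, R7, M9}: 18 + 45 = 63
  {T4, N5} + {P9, R7, M9}: 40 + 39 = 79
  {P9, N5} + {T4, R7, M9}: 34 + 45 = 79
  … (15 splits in total)
  {R7} + {T4, P9, N5, M9}: 8 + 40 = 48  ← best
Best: vehicle 1 00 → R7 → 00 = 8; vehicle 2 00 → T4 → P9 → N5 → M9 → 00 = 40; combined 48.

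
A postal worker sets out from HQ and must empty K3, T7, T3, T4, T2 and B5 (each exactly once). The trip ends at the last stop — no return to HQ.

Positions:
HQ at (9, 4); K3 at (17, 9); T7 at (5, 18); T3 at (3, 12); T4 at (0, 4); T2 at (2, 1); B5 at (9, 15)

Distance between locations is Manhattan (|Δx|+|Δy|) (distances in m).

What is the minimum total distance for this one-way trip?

55 m — the minimum one-way total.

There are 6! = 720 possible orderings.
HQ→K3→T7→T3→T4→T2→B5: 13+21+8+11+5+21 = 79
HQ→K3→T7→T3→T4→B5→T2: 13+21+8+11+20+21 = 94
HQ→K3→T7→T3→T2→T4→B5: 13+21+8+12+5+20 = 79
HQ→K3→T7→T3→T2→B5→T4: 13+21+8+12+21+20 = 95
HQ→K3→T7→T3→B5→T4→T2: 13+21+8+9+20+5 = 76
HQ→K3→T7→T3→B5→T2→T4: 13+21+8+9+21+5 = 77
HQ→K3→T7→T4→T3→T2→B5: 13+21+19+11+12+21 = 97
HQ→K3→T7→T4→T3→B5→T2: 13+21+19+11+9+21 = 94
… (712 more)
HQ→T4→T2→T3→T7→B5→K3: 9+5+12+8+7+14 = 55  ← best
The minimum is 55.
One shortest path: HQ → T4 → T2 → T3 → T7 → B5 → K3.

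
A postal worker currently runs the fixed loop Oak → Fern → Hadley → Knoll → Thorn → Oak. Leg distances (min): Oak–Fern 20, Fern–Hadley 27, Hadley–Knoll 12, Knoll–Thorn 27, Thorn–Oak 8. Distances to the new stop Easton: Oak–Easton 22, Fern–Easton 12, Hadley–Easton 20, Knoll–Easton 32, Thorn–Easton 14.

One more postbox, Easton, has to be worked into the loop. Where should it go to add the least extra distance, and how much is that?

+5 min — insert Easton between Fern and Hadley.

Insertion cost between consecutive stops i–j is d(i,Easton) + d(Easton,j) − d(i,j):
  between Oak and Fern: 22 + 12 − 20 = 14
  between Fern and Hadley: 12 + 20 − 27 = 5
  between Hadley and Knoll: 20 + 32 − 12 = 40
  between Knoll and Thorn: 32 + 14 − 27 = 19
  between Thorn and Oak: 14 + 22 − 8 = 28
Cheapest insertion is between Fern and Hadley, adding 5.
New total = 94 + 5 = 99.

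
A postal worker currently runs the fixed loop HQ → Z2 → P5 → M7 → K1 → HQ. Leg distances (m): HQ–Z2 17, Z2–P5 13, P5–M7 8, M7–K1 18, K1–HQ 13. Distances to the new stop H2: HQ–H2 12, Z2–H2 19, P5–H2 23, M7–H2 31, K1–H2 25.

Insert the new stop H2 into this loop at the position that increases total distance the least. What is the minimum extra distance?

Minimum extra distance: 14 m, inserting H2 between HQ and Z2.

Insertion cost between consecutive stops i–j is d(i,H2) + d(H2,j) − d(i,j):
  between HQ and Z2: 12 + 19 − 17 = 14
  between Z2 and P5: 19 + 23 − 13 = 29
  between P5 and M7: 23 + 31 − 8 = 46
  between M7 and K1: 31 + 25 − 18 = 38
  between K1 and HQ: 25 + 12 − 13 = 24
Cheapest insertion is between HQ and Z2, adding 14.
New total = 69 + 14 = 83.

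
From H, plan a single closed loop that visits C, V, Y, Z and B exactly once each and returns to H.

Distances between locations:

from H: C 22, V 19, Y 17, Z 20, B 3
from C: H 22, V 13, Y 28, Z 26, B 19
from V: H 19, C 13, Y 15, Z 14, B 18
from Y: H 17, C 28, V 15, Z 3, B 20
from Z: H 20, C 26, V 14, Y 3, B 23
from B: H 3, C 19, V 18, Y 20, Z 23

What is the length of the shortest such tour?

Minimum total distance: 69.

With 5 stops there are 5!/2 = 60 distinct round trips (a route and its reverse cost the same).
H - C - V - Y - Z - B - H: 22+13+15+3+23+3 = 79
H - C - V - Y - B - Z - H: 22+13+15+20+23+20 = 113
H - C - V - Z - Y - B - H: 22+13+14+3+20+3 = 75
H - C - V - Z - B - Y - H: 22+13+14+23+20+17 = 109
H - C - V - B - Y - Z - H: 22+13+18+20+3+20 = 96
H - C - V - B - Z - Y - H: 22+13+18+23+3+17 = 96
H - C - Y - V - Z - B - H: 22+28+15+14+23+3 = 105
H - C - Y - V - B - Z - H: 22+28+15+18+23+20 = 126
H - C - Y - Z - V - B - H: 22+28+3+14+18+3 = 88
H - C - Y - Z - B - V - H: 22+28+3+23+18+19 = 113
H - C - Y - B - V - Z - H: 22+28+20+18+14+20 = 122
H - C - Y - B - Z - V - H: 22+28+20+23+14+19 = 126
H - C - Z - V - Y - B - H: 22+26+14+15+20+3 = 100
H - C - Z - V - B - Y - H: 22+26+14+18+20+17 = 117
… (46 more)
H - Y - Z - V - C - B - H: 17+3+14+13+19+3 = 69  ← best
The minimum is 69.
One optimal route: H → Y → Z → V → C → B → H (or its reverse).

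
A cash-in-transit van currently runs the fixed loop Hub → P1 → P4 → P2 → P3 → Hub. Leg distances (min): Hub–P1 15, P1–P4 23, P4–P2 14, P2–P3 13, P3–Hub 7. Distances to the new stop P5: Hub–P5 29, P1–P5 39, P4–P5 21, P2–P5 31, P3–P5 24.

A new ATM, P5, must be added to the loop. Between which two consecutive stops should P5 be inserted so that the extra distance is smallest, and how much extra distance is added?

Insertion cost between consecutive stops i–j is d(i,P5) + d(P5,j) − d(i,j):
  between Hub and P1: 29 + 39 − 15 = 53
  between P1 and P4: 39 + 21 − 23 = 37
  between P4 and P2: 21 + 31 − 14 = 38
  between P2 and P3: 31 + 24 − 13 = 42
  between P3 and Hub: 24 + 29 − 7 = 46
Cheapest insertion is between P1 and P4, adding 37.
New total = 72 + 37 = 109.

+37 min — insert P5 between P1 and P4.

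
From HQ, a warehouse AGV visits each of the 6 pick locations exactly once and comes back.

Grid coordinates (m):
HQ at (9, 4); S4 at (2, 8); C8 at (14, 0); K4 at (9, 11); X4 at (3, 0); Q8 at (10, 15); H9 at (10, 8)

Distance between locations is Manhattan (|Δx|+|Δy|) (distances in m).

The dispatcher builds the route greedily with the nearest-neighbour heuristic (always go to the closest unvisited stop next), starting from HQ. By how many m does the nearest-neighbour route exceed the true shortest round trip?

Excess over optimum: 2 m.

From HQ: H9=5, K4=7, C8=9, X4=10, S4=11, Q8=12 → choose H9 (5).
From H9: K4=4, Q8=7, S4=8, C8=12, X4=15 → choose K4 (4).
From K4: Q8=5, S4=10, C8=16, X4=17 → choose Q8 (5).
From Q8: S4=15, C8=19, X4=22 → choose S4 (15).
From S4: X4=9, C8=20 → choose X4 (9).
From X4: C8=11 → choose C8 (11).
NN route HQ → H9 → K4 → Q8 → S4 → X4 → C8 → HQ costs 58.
Optimal: HQ → C8 → X4 → S4 → K4 → Q8 → H9 → HQ costs 56 (by enumerating all 360 distinct tours).
Excess = 58 − 56 = 2.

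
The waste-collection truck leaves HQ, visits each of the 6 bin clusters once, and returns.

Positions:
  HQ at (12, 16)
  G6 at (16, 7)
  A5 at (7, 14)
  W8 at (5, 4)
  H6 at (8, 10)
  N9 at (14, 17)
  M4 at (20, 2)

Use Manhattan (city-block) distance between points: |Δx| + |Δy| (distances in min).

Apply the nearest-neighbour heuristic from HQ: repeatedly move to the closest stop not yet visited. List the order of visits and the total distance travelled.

HQ → [N9:3 / A5:7 / H6:10 / G6:13 / W8:19 / M4:22] → N9 (3)
N9 → [A5:10 / G6:12 / H6:13 / M4:21 / W8:22] → A5 (10)
A5 → [H6:5 / W8:12 / G6:16 / M4:25] → H6 (5)
H6 → [W8:9 / G6:11 / M4:20] → W8 (9)
W8 → [G6:14 / M4:17] → G6 (14)
G6 → [M4:9] → M4 (9)
Return M4→HQ: 22.
Total = 3 + 10 + 5 + 9 + 14 + 9 + 22 = 72.

Nearest-neighbour total = 72 min; route HQ → N9 → A5 → H6 → W8 → G6 → M4 → HQ.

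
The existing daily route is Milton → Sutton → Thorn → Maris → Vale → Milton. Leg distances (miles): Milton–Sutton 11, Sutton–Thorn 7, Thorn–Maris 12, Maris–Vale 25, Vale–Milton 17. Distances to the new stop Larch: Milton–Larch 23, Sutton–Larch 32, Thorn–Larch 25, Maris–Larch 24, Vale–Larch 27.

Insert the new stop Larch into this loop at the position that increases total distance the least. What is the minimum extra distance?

Minimum extra distance: 26 miles, inserting Larch between Maris and Vale.

Insertion cost between consecutive stops i–j is d(i,Larch) + d(Larch,j) − d(i,j):
  between Milton and Sutton: 23 + 32 − 11 = 44
  between Sutton and Thorn: 32 + 25 − 7 = 50
  between Thorn and Maris: 25 + 24 − 12 = 37
  between Maris and Vale: 24 + 27 − 25 = 26
  between Vale and Milton: 27 + 23 − 17 = 33
Cheapest insertion is between Maris and Vale, adding 26.
New total = 72 + 26 = 98.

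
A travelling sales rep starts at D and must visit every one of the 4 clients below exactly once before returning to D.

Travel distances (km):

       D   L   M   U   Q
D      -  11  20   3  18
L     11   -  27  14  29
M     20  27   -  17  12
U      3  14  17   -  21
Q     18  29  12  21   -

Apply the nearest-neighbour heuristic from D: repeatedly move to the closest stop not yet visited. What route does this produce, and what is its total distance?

Total distance 74 km via the nearest-neighbour route D → U → L → M → Q → D.

At D the remaining stops are U 3, L 11, Q 18, M 20; go to U.
At U the remaining stops are L 14, M 17, Q 21; go to L.
At L the remaining stops are M 27, Q 29; go to M.
At M the remaining stops are Q 12; go to Q.
Return Q→D: 18.
Total = 3 + 14 + 27 + 12 + 18 = 74.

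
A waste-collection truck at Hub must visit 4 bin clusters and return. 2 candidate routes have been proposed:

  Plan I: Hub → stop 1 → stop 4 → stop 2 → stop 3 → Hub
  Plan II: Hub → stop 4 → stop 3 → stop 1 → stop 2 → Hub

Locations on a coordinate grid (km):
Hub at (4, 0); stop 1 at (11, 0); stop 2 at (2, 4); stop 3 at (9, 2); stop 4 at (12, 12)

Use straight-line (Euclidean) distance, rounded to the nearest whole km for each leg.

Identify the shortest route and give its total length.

Plan I: 7 + 12 + 13 + 7 + 5 = 44
Plan II: 14 + 10 + 3 + 10 + 4 = 41

Shortest is Plan II, total 41 km.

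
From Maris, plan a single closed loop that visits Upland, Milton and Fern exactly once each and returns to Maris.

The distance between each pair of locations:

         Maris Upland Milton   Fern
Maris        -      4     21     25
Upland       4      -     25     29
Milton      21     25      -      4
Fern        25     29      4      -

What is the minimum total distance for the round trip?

Shortest round trip = 58.

There are 3 distinct closed tours to check (reversals are equivalent).
Maris→Upland→Milton→Fern→Maris: 4+25+4+25 = 58
Maris→Upland→Fern→Milton→Maris: 4+29+4+21 = 58
Maris→Milton→Upland→Fern→Maris: 21+25+29+25 = 100
The minimum is 58.
One optimal route: Maris → Upland → Milton → Fern → Maris (or its reverse).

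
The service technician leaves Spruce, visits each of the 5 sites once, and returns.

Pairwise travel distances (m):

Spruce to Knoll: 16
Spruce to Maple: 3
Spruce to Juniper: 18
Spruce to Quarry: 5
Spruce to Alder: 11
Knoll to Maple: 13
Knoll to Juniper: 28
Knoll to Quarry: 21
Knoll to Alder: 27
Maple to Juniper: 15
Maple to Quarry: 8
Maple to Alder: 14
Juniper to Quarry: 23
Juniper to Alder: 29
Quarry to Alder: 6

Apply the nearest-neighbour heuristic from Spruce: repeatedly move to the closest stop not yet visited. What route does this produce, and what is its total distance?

Total distance 90 m via the nearest-neighbour route Spruce → Maple → Quarry → Alder → Knoll → Juniper → Spruce.

At Spruce the remaining stops are Maple 3, Quarry 5, Alder 11, Knoll 16, Juniper 18; go to Maple.
At Maple the remaining stops are Quarry 8, Knoll 13, Alder 14, Juniper 15; go to Quarry.
At Quarry the remaining stops are Alder 6, Knoll 21, Juniper 23; go to Alder.
At Alder the remaining stops are Knoll 27, Juniper 29; go to Knoll.
At Knoll the remaining stops are Juniper 28; go to Juniper.
Return Juniper→Spruce: 18.
Total = 3 + 8 + 6 + 27 + 28 + 18 = 90.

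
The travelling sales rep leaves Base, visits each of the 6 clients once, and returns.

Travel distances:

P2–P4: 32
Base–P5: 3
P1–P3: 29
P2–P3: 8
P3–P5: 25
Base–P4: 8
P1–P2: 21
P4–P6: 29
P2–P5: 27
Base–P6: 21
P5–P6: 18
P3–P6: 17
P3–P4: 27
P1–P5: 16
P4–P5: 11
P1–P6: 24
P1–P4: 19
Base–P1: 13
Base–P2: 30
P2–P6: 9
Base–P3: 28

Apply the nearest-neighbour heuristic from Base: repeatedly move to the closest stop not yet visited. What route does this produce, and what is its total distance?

At Base the remaining stops are P5 3, P4 8, P1 13, P6 21, P3 28, P2 30; go to P5.
At P5 the remaining stops are P4 11, P1 16, P6 18, P3 25, P2 27; go to P4.
At P4 the remaining stops are P1 19, P3 27, P6 29, P2 32; go to P1.
At P1 the remaining stops are P2 21, P6 24, P3 29; go to P2.
At P2 the remaining stops are P3 8, P6 9; go to P3.
At P3 the remaining stops are P6 17; go to P6.
Return P6→Base: 21.
Total = 3 + 11 + 19 + 21 + 8 + 17 + 21 = 100.

100 along Base → P5 → P4 → P1 → P2 → P3 → P6 → Base.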